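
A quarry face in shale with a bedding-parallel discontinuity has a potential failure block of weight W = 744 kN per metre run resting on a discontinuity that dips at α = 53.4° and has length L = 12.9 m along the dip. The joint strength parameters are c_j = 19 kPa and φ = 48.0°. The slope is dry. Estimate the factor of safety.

FS = 1.24

Resolving the block weight along and normal to the plane and applying the Mohr–Coulomb strength on the joint:
N' = W cosα = 744·cos53.4° = 443.6 kN/m
Driving force T = W sinα = 744·sin53.4° = 597.3 kN/m
Resisting force R = c_j·L + N'·tanφ = 19·12.9 + 443.6·tan48.0° = 245.1 + 492.7 = 737.8 kN/m
FS = R / T = 737.8 / 597.3 = 1.235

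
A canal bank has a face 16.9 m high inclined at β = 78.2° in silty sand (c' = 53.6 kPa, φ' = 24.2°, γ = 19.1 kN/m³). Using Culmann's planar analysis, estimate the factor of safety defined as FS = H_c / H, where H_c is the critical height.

H_c = (4c'/γ) · sinβ cosφ' / [1 − cos(β − φ')]
    = (4·53.6/19.1) · sin78.2°·cos24.2° / [1 − cos54.0°]
    = 11.225 · 0.8928 / 0.4122 = 24.31 m
FS = H_c / H = 24.31 / 16.9 = 1.439

FS = 1.44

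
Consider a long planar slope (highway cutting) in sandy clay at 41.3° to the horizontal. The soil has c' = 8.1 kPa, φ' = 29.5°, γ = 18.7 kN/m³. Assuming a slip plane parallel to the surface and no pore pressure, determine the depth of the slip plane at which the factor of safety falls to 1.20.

z = 1.57 m

Setting FS = 1.20 in FS = [c' + γz cos²β tanφ'] / [γz sinβ cosβ] and solving for z:
z = c' / [γ cosβ (FS·sinβ − cosβ·tanφ')]
  = 8.1 / [18.7·cos41.3°·(1.20·sin41.3° − cos41.3°·tan29.5°)]
  = 8.1 / [18.7·0.7513·(1.20·0.6600 − 0.7513·0.5658)]
  = 8.1 / 5.1552 = 1.571 m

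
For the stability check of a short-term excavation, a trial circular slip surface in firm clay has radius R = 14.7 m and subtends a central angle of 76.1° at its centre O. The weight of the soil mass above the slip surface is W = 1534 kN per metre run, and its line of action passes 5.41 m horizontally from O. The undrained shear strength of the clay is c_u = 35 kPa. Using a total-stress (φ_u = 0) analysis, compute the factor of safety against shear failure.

Taking moments about the centre O, the resisting moment is provided by the undrained shear strength acting along the arc:
Arc length L_a = R·θ = 14.7·(76.1°·π/180) = 14.7·1.3282 = 19.52 m
M_R = c_u·L_a·R = 35·19.52·14.7 = 10045.3 kN·m/m
M_D = W·d = 1534·5.41 = 8298.9 kN·m/m
FS = M_R / M_D = 10045.3 / 8298.9 = 1.210

FS = 1.21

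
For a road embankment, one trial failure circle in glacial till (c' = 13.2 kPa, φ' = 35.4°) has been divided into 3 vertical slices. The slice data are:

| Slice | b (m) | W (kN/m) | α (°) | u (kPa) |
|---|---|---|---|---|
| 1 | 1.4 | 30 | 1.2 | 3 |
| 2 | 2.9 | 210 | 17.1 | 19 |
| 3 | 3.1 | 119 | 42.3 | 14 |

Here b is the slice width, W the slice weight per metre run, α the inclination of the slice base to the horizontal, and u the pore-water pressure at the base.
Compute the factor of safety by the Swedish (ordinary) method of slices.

FS = 1.79

Ordinary method of slices: FS = Σ[c'·Δl_i + (W_i cosα_i − u_i·Δl_i)·tanφ'] / Σ W_i sinα_i, with Δl_i = b_i / cosα_i.
Slice 1: Δl = 1.4/cos1.2° = 1.400 m; N'_1 = 30·cos1.2° − 3·1.400 = 25.8; c'Δl = 18.48; W sinα = 0.6
Slice 2: Δl = 2.9/cos17.1° = 3.034 m; N'_2 = 210·cos17.1° − 19·3.034 = 143.1; c'Δl = 40.05; W sinα = 61.7
Slice 3: Δl = 3.1/cos42.3° = 4.191 m; N'_3 = 119·cos42.3° − 14·4.191 = 29.3; c'Δl = 55.32; W sinα = 80.1
Σc'Δl = 113.9 kN/m; ΣN' = 198.2 kN/m; ΣW sinα = 142.5 kN/m
Resisting = 113.9 + 198.2·tan35.4° = 113.9 + 140.9 = 254.7 kN/m
FS = 254.7 / 142.5 = 1.788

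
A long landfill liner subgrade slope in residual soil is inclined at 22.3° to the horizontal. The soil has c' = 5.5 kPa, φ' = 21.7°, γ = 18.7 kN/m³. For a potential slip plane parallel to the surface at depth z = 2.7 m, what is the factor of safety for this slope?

FS = 1.28

For an infinite slope with a slip plane parallel to the surface (no pore pressure): FS = [c' + γz cos²β tanφ'] / [γz sinβ cosβ].
γz = 18.7·2.7 = 50.49 kN/m²
Numerator = 5.5 + 50.49·cos²22.3°·tan21.7° = 5.5 + 50.49·0.8560·0.3979 = 22.699 kPa
Denominator = 50.49·sin22.3°·cos22.3° = 50.49·0.3795·0.9252 = 17.726 kPa
FS = 22.699 / 17.726 = 1.281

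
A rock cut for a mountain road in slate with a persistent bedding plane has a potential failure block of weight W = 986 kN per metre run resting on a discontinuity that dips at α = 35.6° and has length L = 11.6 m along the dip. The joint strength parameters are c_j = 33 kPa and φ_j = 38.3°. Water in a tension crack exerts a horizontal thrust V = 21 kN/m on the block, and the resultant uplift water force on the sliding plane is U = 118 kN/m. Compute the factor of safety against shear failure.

FS = 1.54

Resolving the block weight along and normal to the plane and applying the Mohr–Coulomb strength on the joint:
N' = W cosα − U − V sinα = 986·cos35.6° − 118 − 21·sin35.6° = 671.5 kN/m
Driving force T = W sinα + V cosα = 986·sin35.6° + 21·cos35.6° = 591.0 kN/m
Resisting force R = c_j·L + N'·tanφ_j = 33·11.6 + 671.5·tan38.3° = 382.8 + 530.3 = 913.1 kN/m
FS = R / T = 913.1 / 591.0 = 1.545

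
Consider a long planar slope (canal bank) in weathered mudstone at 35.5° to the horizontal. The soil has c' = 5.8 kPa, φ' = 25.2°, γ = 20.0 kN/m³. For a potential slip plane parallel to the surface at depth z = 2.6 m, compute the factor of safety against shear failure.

For an infinite slope with a slip plane parallel to the surface (no pore pressure): FS = [c' + γz cos²β tanφ'] / [γz sinβ cosβ].
γz = 20.0·2.6 = 52.00 kN/m²
Numerator = 5.8 + 52.00·cos²35.5°·tan25.2° = 5.8 + 52.00·0.6628·0.4706 = 22.018 kPa
Denominator = 52.00·sin35.5°·cos35.5° = 52.00·0.5807·0.8141 = 24.583 kPa
FS = 22.018 / 24.583 = 0.896

FS = 0.90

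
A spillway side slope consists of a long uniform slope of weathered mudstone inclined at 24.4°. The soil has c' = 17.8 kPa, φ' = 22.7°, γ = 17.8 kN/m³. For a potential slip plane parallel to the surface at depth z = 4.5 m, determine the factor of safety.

FS = 1.51

For an infinite slope with a slip plane parallel to the surface (no pore pressure): FS = [c' + γz cos²β tanφ'] / [γz sinβ cosβ].
γz = 17.8·4.5 = 80.10 kN/m²
Numerator = 17.8 + 80.10·cos²24.4°·tan22.7° = 17.8 + 80.10·0.8293·0.4183 = 45.588 kPa
Denominator = 80.10·sin24.4°·cos24.4° = 80.10·0.4131·0.9107 = 30.134 kPa
FS = 45.588 / 30.134 = 1.513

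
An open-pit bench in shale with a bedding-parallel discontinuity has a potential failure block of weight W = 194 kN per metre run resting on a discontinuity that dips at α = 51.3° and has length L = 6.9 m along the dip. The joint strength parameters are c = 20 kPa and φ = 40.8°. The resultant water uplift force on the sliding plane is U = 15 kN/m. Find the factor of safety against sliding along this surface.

FS = 1.52

Resolving the block weight along and normal to the plane and applying the Mohr–Coulomb strength on the joint:
N' = W cosα − U = 194·cos51.3° − 15 = 106.3 kN/m
Driving force T = W sinα = 194·sin51.3° = 151.4 kN/m
Resisting force R = c·L + N'·tanφ = 20·6.9 + 106.3·tan40.8° = 138.0 + 91.8 = 229.8 kN/m
FS = R / T = 229.8 / 151.4 = 1.517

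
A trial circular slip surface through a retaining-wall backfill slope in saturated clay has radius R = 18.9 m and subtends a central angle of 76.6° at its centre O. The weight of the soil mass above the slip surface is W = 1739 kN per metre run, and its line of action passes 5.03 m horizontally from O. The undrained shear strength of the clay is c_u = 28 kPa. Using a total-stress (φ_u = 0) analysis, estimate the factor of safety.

FS = 1.53

Taking moments about the centre O, the resisting moment is provided by the undrained shear strength acting along the arc:
Arc length L_a = R·θ = 18.9·(76.6°·π/180) = 18.9·1.3369 = 25.27 m
M_R = c_u·L_a·R = 28·25.27·18.9 = 13371.7 kN·m/m
M_D = W·d = 1739·5.03 = 8747.2 kN·m/m
FS = M_R / M_D = 13371.7 / 8747.2 = 1.529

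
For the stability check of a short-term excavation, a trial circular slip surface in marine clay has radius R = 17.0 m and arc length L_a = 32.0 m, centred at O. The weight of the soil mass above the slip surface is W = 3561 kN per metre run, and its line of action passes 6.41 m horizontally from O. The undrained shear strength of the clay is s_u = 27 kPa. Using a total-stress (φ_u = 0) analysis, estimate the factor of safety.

Taking moments about the centre O, the resisting moment is provided by the undrained shear strength acting along the arc:
M_R = s_u·L_a·R = 27·32.00·17.0 = 14688.0 kN·m/m
M_D = W·d = 3561·6.41 = 22826.0 kN·m/m
FS = M_R / M_D = 14688.0 / 22826.0 = 0.643

FS = 0.64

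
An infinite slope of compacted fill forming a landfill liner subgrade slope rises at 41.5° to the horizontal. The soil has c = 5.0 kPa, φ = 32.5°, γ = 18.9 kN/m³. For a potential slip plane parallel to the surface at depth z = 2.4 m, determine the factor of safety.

For an infinite slope with a slip plane parallel to the surface (no pore pressure): FS = [c + γz cos²β tanφ] / [γz sinβ cosβ].
γz = 18.9·2.4 = 45.36 kN/m²
Numerator = 5.0 + 45.36·cos²41.5°·tan32.5° = 5.0 + 45.36·0.5609·0.6371 = 21.210 kPa
Denominator = 45.36·sin41.5°·cos41.5° = 45.36·0.6626·0.7490 = 22.511 kPa
FS = 21.210 / 22.511 = 0.942

FS = 0.94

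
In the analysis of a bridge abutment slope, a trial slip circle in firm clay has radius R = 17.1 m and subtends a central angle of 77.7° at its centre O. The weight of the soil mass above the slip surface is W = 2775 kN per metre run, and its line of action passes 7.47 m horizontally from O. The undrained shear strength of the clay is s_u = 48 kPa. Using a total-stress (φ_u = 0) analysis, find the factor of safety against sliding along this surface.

Taking moments about the centre O, the resisting moment is provided by the undrained shear strength acting along the arc:
Arc length L_a = R·θ = 17.1·(77.7°·π/180) = 17.1·1.3561 = 23.19 m
M_R = s_u·L_a·R = 48·23.19·17.1 = 19034.1 kN·m/m
M_D = W·d = 2775·7.47 = 20729.2 kN·m/m
FS = M_R / M_D = 19034.1 / 20729.2 = 0.918

FS = 0.92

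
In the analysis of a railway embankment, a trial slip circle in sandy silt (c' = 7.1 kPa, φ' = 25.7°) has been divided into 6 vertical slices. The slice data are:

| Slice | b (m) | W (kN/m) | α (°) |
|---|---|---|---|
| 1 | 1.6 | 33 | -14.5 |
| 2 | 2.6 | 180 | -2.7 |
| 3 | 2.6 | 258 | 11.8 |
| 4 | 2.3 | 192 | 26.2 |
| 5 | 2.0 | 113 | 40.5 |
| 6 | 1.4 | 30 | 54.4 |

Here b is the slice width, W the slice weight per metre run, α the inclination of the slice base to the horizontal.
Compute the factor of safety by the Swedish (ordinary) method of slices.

FS = 2.10

Ordinary method of slices: FS = Σ[c'·Δl_i + (W_i cosα_i)·tanφ'] / Σ W_i sinα_i, with Δl_i = b_i / cosα_i.
Slice 1: Δl = 1.6/cos(-14.5°) = 1.653 m; N'_1 = 33·cos(-14.5°) = 31.9; c'Δl = 11.73; W sinα = -8.3
Slice 2: Δl = 2.6/cos(-2.7°) = 2.603 m; N'_2 = 180·cos(-2.7°) = 179.8; c'Δl = 18.48; W sinα = -8.5
Slice 3: Δl = 2.6/cos11.8° = 2.656 m; N'_3 = 258·cos11.8° = 252.5; c'Δl = 18.86; W sinα = 52.8
Slice 4: Δl = 2.3/cos26.2° = 2.563 m; N'_4 = 192·cos26.2° = 172.3; c'Δl = 18.20; W sinα = 84.8
Slice 5: Δl = 2.0/cos40.5° = 2.630 m; N'_5 = 113·cos40.5° = 85.9; c'Δl = 18.67; W sinα = 73.4
Slice 6: Δl = 1.4/cos54.4° = 2.405 m; N'_6 = 30·cos54.4° = 17.5; c'Δl = 17.08; W sinα = 24.4
Σc'Δl = 103.0 kN/m; ΣN' = 740.0 kN/m; ΣW sinα = 218.6 kN/m
Resisting = 103.0 + 740.0·tan25.7° = 103.0 + 356.1 = 459.1 kN/m
FS = 459.1 / 218.6 = 2.101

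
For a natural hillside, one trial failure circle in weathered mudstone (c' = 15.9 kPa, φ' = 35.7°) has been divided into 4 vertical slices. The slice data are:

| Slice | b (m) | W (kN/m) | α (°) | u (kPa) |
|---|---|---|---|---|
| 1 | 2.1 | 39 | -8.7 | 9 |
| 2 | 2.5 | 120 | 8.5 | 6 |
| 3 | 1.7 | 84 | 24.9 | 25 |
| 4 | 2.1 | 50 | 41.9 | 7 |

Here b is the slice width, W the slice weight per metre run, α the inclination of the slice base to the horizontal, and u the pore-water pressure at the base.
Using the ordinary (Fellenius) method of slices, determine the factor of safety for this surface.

Ordinary method of slices: FS = Σ[c'·Δl_i + (W_i cosα_i − u_i·Δl_i)·tanφ'] / Σ W_i sinα_i, with Δl_i = b_i / cosα_i.
Slice 1: Δl = 2.1/cos(-8.7°) = 2.124 m; N'_1 = 39·cos(-8.7°) − 9·2.124 = 19.4; c'Δl = 33.78; W sinα = -5.9
Slice 2: Δl = 2.5/cos8.5° = 2.528 m; N'_2 = 120·cos8.5° − 6·2.528 = 103.5; c'Δl = 40.19; W sinα = 17.7
Slice 3: Δl = 1.7/cos24.9° = 1.874 m; N'_3 = 84·cos24.9° − 25·1.874 = 29.3; c'Δl = 29.80; W sinα = 35.4
Slice 4: Δl = 2.1/cos41.9° = 2.821 m; N'_4 = 50·cos41.9° − 7·2.821 = 17.5; c'Δl = 44.86; W sinα = 33.4
Σc'Δl = 148.6 kN/m; ΣN' = 169.7 kN/m; ΣW sinα = 80.6 kN/m
Resisting = 148.6 + 169.7·tan35.7° = 148.6 + 122.0 = 270.6 kN/m
FS = 270.6 / 80.6 = 3.358

FS = 3.36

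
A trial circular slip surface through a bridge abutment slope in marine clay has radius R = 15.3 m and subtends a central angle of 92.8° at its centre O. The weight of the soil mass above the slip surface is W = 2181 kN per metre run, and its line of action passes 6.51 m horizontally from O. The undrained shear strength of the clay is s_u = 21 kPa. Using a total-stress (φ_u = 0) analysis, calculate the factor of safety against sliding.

Taking moments about the centre O, the resisting moment is provided by the undrained shear strength acting along the arc:
Arc length L_a = R·θ = 15.3·(92.8°·π/180) = 15.3·1.6197 = 24.78 m
M_R = s_u·L_a·R = 21·24.78·15.3 = 7962.1 kN·m/m
M_D = W·d = 2181·6.51 = 14198.3 kN·m/m
FS = M_R / M_D = 7962.1 / 14198.3 = 0.561

FS = 0.56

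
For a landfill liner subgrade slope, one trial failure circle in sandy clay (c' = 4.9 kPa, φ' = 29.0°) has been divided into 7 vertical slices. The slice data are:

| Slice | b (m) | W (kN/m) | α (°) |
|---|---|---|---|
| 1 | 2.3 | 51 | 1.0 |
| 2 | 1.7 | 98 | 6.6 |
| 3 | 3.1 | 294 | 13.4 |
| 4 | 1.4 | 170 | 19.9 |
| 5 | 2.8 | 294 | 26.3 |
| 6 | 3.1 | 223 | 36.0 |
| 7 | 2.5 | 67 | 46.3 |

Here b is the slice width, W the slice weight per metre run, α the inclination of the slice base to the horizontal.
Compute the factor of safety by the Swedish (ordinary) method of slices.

Ordinary method of slices: FS = Σ[c'·Δl_i + (W_i cosα_i)·tanφ'] / Σ W_i sinα_i, with Δl_i = b_i / cosα_i.
Slice 1: Δl = 2.3/cos1.0° = 2.300 m; N'_1 = 51·cos1.0° = 51.0; c'Δl = 11.27; W sinα = 0.9
Slice 2: Δl = 1.7/cos6.6° = 1.711 m; N'_2 = 98·cos6.6° = 97.4; c'Δl = 8.39; W sinα = 11.3
Slice 3: Δl = 3.1/cos13.4° = 3.187 m; N'_3 = 294·cos13.4° = 286.0; c'Δl = 15.62; W sinα = 68.1
Slice 4: Δl = 1.4/cos19.9° = 1.489 m; N'_4 = 170·cos19.9° = 159.8; c'Δl = 7.30; W sinα = 57.9
Slice 5: Δl = 2.8/cos26.3° = 3.123 m; N'_5 = 294·cos26.3° = 263.6; c'Δl = 15.30; W sinα = 130.3
Slice 6: Δl = 3.1/cos36.0° = 3.832 m; N'_6 = 223·cos36.0° = 180.4; c'Δl = 18.78; W sinα = 131.1
Slice 7: Δl = 2.5/cos46.3° = 3.619 m; N'_7 = 67·cos46.3° = 46.3; c'Δl = 17.73; W sinα = 48.4
Σc'Δl = 94.4 kN/m; ΣN' = 1084.5 kN/m; ΣW sinα = 447.9 kN/m
Resisting = 94.4 + 1084.5·tan29.0° = 94.4 + 601.1 = 695.5 kN/m
FS = 695.5 / 447.9 = 1.553

FS = 1.55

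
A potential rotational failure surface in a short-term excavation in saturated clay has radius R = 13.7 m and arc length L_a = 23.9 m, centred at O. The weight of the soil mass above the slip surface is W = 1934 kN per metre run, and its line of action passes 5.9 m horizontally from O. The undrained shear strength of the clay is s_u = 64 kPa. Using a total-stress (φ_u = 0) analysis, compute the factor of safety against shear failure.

FS = 1.84

Taking moments about the centre O, the resisting moment is provided by the undrained shear strength acting along the arc:
M_R = s_u·L_a·R = 64·23.90·13.7 = 20955.5 kN·m/m
M_D = W·d = 1934·5.9 = 11410.6 kN·m/m
FS = M_R / M_D = 20955.5 / 11410.6 = 1.836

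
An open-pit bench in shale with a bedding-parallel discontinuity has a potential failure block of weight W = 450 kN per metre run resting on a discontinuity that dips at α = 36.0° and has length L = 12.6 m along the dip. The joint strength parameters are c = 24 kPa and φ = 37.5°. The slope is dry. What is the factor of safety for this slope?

FS = 2.20

Resolving the block weight along and normal to the plane and applying the Mohr–Coulomb strength on the joint:
N' = W cosα = 450·cos36.0° = 364.1 kN/m
Driving force T = W sinα = 450·sin36.0° = 264.5 kN/m
Resisting force R = c·L + N'·tanφ = 24·12.6 + 364.1·tan37.5° = 302.4 + 279.4 = 581.8 kN/m
FS = R / T = 581.8 / 264.5 = 2.199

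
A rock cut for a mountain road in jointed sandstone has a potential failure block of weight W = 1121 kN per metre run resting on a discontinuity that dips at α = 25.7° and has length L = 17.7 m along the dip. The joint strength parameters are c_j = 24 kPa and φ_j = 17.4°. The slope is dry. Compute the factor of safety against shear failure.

Resolving the block weight along and normal to the plane and applying the Mohr–Coulomb strength on the joint:
N' = W cosα = 1121·cos25.7° = 1010.1 kN/m
Driving force T = W sinα = 1121·sin25.7° = 486.1 kN/m
Resisting force R = c_j·L + N'·tanφ_j = 24·17.7 + 1010.1·tan17.4° = 424.8 + 316.5 = 741.3 kN/m
FS = R / T = 741.3 / 486.1 = 1.525

FS = 1.52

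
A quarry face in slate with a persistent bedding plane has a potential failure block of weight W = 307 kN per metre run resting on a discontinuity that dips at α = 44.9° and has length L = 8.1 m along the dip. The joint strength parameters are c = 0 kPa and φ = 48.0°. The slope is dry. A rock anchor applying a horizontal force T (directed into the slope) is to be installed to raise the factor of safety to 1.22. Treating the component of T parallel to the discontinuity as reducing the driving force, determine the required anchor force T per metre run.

T = 14 kN/m

Resolving forces along and normal to the sliding plane, with the horizontal anchor force T adding T·sinα to the effective normal force and T·cosα acting up the plane against the driving force:
FS = [cL + (W cosα + T sinα) tanφ] / [W sinα − T cosα]
Without the anchor: N' = 217.5 kN/m, driving T_d = 216.7 kN/m, resisting R = 0·8.1 + 217.5·tan48.0° = 241.5 kN/m, FS = 1.11.
Setting FS = 1.22 and solving for T:
1.22·(216.7 − T cos44.9°) = 241.5 + T sin44.9°·tan48.0°
T·(sin44.9°·tan48.0° + 1.22·cos44.9°) = 1.22·216.7 − 241.5
T·(0.7059·1.1106 + 1.22·0.7083) = 264.4 − 241.5 = 22.9
T·1.6481 = 22.9
T = 13.9 kN/m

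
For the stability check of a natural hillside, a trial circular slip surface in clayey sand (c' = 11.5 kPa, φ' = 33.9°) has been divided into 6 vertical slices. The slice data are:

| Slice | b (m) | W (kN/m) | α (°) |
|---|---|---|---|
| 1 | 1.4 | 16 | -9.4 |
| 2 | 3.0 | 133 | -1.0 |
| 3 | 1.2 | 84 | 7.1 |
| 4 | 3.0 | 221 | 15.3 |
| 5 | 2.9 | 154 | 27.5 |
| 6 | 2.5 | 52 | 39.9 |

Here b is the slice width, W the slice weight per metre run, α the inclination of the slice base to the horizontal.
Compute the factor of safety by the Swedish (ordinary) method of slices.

Ordinary method of slices: FS = Σ[c'·Δl_i + (W_i cosα_i)·tanφ'] / Σ W_i sinα_i, with Δl_i = b_i / cosα_i.
Slice 1: Δl = 1.4/cos(-9.4°) = 1.419 m; N'_1 = 16·cos(-9.4°) = 15.8; c'Δl = 16.32; W sinα = -2.6
Slice 2: Δl = 3.0/cos(-1.0°) = 3.000 m; N'_2 = 133·cos(-1.0°) = 133.0; c'Δl = 34.51; W sinα = -2.3
Slice 3: Δl = 1.2/cos7.1° = 1.209 m; N'_3 = 84·cos7.1° = 83.4; c'Δl = 13.91; W sinα = 10.4
Slice 4: Δl = 3.0/cos15.3° = 3.110 m; N'_4 = 221·cos15.3° = 213.2; c'Δl = 35.77; W sinα = 58.3
Slice 5: Δl = 2.9/cos27.5° = 3.269 m; N'_5 = 154·cos27.5° = 136.6; c'Δl = 37.60; W sinα = 71.1
Slice 6: Δl = 2.5/cos39.9° = 3.259 m; N'_6 = 52·cos39.9° = 39.9; c'Δl = 37.48; W sinα = 33.4
Σc'Δl = 175.6 kN/m; ΣN' = 621.8 kN/m; ΣW sinα = 168.2 kN/m
Resisting = 175.6 + 621.8·tan33.9° = 175.6 + 417.8 = 593.4 kN/m
FS = 593.4 / 168.2 = 3.527

FS = 3.53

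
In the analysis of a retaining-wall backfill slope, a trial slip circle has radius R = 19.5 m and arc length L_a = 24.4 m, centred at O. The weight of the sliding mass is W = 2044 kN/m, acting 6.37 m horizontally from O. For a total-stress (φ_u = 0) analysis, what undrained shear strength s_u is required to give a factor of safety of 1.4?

s_u = 38.3 kPa

FS = s_u·L_a·R / (W·d), so s_u = FS·W·d / (L_a·R).
s_u = 1.4·2044·6.37 / (24.40·19.5) = 18228.4 / 475.80 = 38.31 kPa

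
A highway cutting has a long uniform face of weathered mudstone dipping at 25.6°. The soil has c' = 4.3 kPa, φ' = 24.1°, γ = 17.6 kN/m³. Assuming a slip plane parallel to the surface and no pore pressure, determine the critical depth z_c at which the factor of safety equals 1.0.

z_c = 9.45 m

Setting FS = 1.00 in FS = [c' + γz cos²β tanφ'] / [γz sinβ cosβ] and solving for z:
z = c' / [γ cosβ (FS·sinβ − cosβ·tanφ')]
  = 4.3 / [17.6·cos25.6°·(1.00·sin25.6° − cos25.6°·tan24.1°)]
  = 4.3 / [17.6·0.9018·(1.00·0.4321 − 0.9018·0.4473)]
  = 4.3 / 0.4552 = 9.447 m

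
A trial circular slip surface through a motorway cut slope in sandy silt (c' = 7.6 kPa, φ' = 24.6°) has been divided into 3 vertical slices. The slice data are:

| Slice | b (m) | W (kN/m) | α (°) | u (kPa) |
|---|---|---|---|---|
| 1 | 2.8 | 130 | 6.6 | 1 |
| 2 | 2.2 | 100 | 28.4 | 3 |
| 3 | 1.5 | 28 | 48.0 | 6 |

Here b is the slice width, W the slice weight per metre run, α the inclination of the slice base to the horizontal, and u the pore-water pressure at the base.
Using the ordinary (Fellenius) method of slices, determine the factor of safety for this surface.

Ordinary method of slices: FS = Σ[c'·Δl_i + (W_i cosα_i − u_i·Δl_i)·tanφ'] / Σ W_i sinα_i, with Δl_i = b_i / cosα_i.
Slice 1: Δl = 2.8/cos6.6° = 2.819 m; N'_1 = 130·cos6.6° − 1·2.819 = 126.3; c'Δl = 21.42; W sinα = 14.9
Slice 2: Δl = 2.2/cos28.4° = 2.501 m; N'_2 = 100·cos28.4° − 3·2.501 = 80.5; c'Δl = 19.01; W sinα = 47.6
Slice 3: Δl = 1.5/cos48.0° = 2.242 m; N'_3 = 28·cos48.0° − 6·2.242 = 5.3; c'Δl = 17.04; W sinα = 20.8
Σc'Δl = 57.5 kN/m; ΣN' = 212.1 kN/m; ΣW sinα = 83.3 kN/m
Resisting = 57.5 + 212.1·tan24.6° = 57.5 + 97.1 = 154.6 kN/m
FS = 154.6 / 83.3 = 1.855

FS = 1.86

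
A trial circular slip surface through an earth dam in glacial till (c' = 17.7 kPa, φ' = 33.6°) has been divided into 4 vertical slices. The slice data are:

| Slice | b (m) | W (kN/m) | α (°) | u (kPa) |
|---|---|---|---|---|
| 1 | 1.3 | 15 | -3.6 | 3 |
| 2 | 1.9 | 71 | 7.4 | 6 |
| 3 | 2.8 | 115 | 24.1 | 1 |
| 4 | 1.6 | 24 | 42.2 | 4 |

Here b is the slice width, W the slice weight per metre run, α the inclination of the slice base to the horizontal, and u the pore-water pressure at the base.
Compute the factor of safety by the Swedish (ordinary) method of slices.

FS = 3.78

Ordinary method of slices: FS = Σ[c'·Δl_i + (W_i cosα_i − u_i·Δl_i)·tanφ'] / Σ W_i sinα_i, with Δl_i = b_i / cosα_i.
Slice 1: Δl = 1.3/cos(-3.6°) = 1.303 m; N'_1 = 15·cos(-3.6°) − 3·1.303 = 11.1; c'Δl = 23.06; W sinα = -0.9
Slice 2: Δl = 1.9/cos7.4° = 1.916 m; N'_2 = 71·cos7.4° − 6·1.916 = 58.9; c'Δl = 33.91; W sinα = 9.1
Slice 3: Δl = 2.8/cos24.1° = 3.067 m; N'_3 = 115·cos24.1° − 1·3.067 = 101.9; c'Δl = 54.29; W sinα = 47.0
Slice 4: Δl = 1.6/cos42.2° = 2.160 m; N'_4 = 24·cos42.2° − 4·2.160 = 9.1; c'Δl = 38.23; W sinα = 16.1
Σc'Δl = 149.5 kN/m; ΣN' = 181.0 kN/m; ΣW sinα = 71.3 kN/m
Resisting = 149.5 + 181.0·tan33.6° = 149.5 + 120.3 = 269.8 kN/m
FS = 269.8 / 71.3 = 3.784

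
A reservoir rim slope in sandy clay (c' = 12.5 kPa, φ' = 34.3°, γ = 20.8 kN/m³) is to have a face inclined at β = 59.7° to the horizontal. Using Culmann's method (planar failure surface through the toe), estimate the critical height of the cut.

Culmann's analysis gives the critical failure plane at α_cr = (β + φ')/2 = (59.7 + 34.3)/2 = 47.0°, and the critical height
H_c = (4c'/γ) · sinβ cosφ' / [1 − cos(β − φ')]
    = (4·12.5/20.8) · sin59.7°·cos34.3° / [1 − cos(25.4°)]
    = 2.404 · 0.8634·0.8261 / [1 − 0.9033]
    = 2.404 · 0.7132 / 0.0967
    = 17.74 m

H_c = 17.74 m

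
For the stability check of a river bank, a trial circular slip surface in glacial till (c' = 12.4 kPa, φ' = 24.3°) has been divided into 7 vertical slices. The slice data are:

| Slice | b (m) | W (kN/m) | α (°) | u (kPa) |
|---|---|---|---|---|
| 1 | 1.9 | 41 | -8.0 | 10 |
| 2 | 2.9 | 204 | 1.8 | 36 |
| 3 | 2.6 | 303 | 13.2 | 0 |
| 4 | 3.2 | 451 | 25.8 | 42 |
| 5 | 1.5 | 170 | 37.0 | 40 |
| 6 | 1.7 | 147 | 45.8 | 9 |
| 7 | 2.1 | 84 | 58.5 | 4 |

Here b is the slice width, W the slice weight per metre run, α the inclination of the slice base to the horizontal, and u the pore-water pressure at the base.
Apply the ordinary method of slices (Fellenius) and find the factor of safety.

Ordinary method of slices: FS = Σ[c'·Δl_i + (W_i cosα_i − u_i·Δl_i)·tanφ'] / Σ W_i sinα_i, with Δl_i = b_i / cosα_i.
Slice 1: Δl = 1.9/cos(-8.0°) = 1.919 m; N'_1 = 41·cos(-8.0°) − 10·1.919 = 21.4; c'Δl = 23.79; W sinα = -5.7
Slice 2: Δl = 2.9/cos1.8° = 2.901 m; N'_2 = 204·cos1.8° − 36·2.901 = 99.4; c'Δl = 35.98; W sinα = 6.4
Slice 3: Δl = 2.6/cos13.2° = 2.671 m; N'_3 = 303·cos13.2° − 0·2.671 = 295.0; c'Δl = 33.11; W sinα = 69.2
Slice 4: Δl = 3.2/cos25.8° = 3.554 m; N'_4 = 451·cos25.8° − 42·3.554 = 256.8; c'Δl = 44.07; W sinα = 196.3
Slice 5: Δl = 1.5/cos37.0° = 1.878 m; N'_5 = 170·cos37.0° − 40·1.878 = 60.6; c'Δl = 23.29; W sinα = 102.3
Slice 6: Δl = 1.7/cos45.8° = 2.438 m; N'_6 = 147·cos45.8° − 9·2.438 = 80.5; c'Δl = 30.24; W sinα = 105.4
Slice 7: Δl = 2.1/cos58.5° = 4.019 m; N'_7 = 84·cos58.5° − 4·4.019 = 27.8; c'Δl = 49.84; W sinα = 71.6
Σc'Δl = 240.3 kN/m; ΣN' = 841.6 kN/m; ΣW sinα = 545.5 kN/m
Resisting = 240.3 + 841.6·tan24.3° = 240.3 + 380.0 = 620.3 kN/m
FS = 620.3 / 545.5 = 1.137

FS = 1.14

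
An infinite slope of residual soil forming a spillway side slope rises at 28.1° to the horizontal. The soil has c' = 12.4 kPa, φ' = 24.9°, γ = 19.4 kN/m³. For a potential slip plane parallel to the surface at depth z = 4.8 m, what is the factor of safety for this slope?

FS = 1.19

For an infinite slope with a slip plane parallel to the surface (no pore pressure): FS = [c' + γz cos²β tanφ'] / [γz sinβ cosβ].
γz = 19.4·4.8 = 93.12 kN/m²
Numerator = 12.4 + 93.12·cos²28.1°·tan24.9° = 12.4 + 93.12·0.7781·0.4642 = 46.035 kPa
Denominator = 93.12·sin28.1°·cos28.1° = 93.12·0.4710·0.8821 = 38.691 kPa
FS = 46.035 / 38.691 = 1.190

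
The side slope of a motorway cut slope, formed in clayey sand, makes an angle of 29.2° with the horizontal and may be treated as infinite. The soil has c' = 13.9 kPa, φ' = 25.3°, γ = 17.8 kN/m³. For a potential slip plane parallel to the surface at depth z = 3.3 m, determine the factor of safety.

For an infinite slope with a slip plane parallel to the surface (no pore pressure): FS = [c' + γz cos²β tanφ'] / [γz sinβ cosβ].
γz = 17.8·3.3 = 58.74 kN/m²
Numerator = 13.9 + 58.74·cos²29.2°·tan25.3° = 13.9 + 58.74·0.7620·0.4727 = 35.058 kPa
Denominator = 58.74·sin29.2°·cos29.2° = 58.74·0.4879·0.8729 = 25.015 kPa
FS = 35.058 / 25.015 = 1.401

FS = 1.40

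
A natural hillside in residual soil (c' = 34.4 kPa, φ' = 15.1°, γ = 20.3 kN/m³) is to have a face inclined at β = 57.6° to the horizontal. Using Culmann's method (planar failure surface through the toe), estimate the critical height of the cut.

Culmann's analysis gives the critical failure plane at α_cr = (β + φ')/2 = (57.6 + 15.1)/2 = 36.4°, and the critical height
H_c = (4c'/γ) · sinβ cosφ' / [1 − cos(β − φ')]
    = (4·34.4/20.3) · sin57.6°·cos15.1° / [1 − cos(42.5°)]
    = 6.778 · 0.8443·0.9655 / [1 − 0.7373]
    = 6.778 · 0.8152 / 0.2627
    = 21.03 m

H_c = 21.03 m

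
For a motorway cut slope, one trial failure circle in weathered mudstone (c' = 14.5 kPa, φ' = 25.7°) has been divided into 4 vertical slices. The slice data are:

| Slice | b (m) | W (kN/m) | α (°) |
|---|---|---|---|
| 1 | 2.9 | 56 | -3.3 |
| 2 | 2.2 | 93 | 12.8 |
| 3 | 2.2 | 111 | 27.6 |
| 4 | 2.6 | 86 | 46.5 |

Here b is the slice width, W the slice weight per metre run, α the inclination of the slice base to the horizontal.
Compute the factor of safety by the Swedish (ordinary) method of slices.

FS = 2.38

Ordinary method of slices: FS = Σ[c'·Δl_i + (W_i cosα_i)·tanφ'] / Σ W_i sinα_i, with Δl_i = b_i / cosα_i.
Slice 1: Δl = 2.9/cos(-3.3°) = 2.905 m; N'_1 = 56·cos(-3.3°) = 55.9; c'Δl = 42.12; W sinα = -3.2
Slice 2: Δl = 2.2/cos12.8° = 2.256 m; N'_2 = 93·cos12.8° = 90.7; c'Δl = 32.71; W sinα = 20.6
Slice 3: Δl = 2.2/cos27.6° = 2.482 m; N'_3 = 111·cos27.6° = 98.4; c'Δl = 36.00; W sinα = 51.4
Slice 4: Δl = 2.6/cos46.5° = 3.777 m; N'_4 = 86·cos46.5° = 59.2; c'Δl = 54.77; W sinα = 62.4
Σc'Δl = 165.6 kN/m; ΣN' = 304.2 kN/m; ΣW sinα = 131.2 kN/m
Resisting = 165.6 + 304.2·tan25.7° = 165.6 + 146.4 = 312.0 kN/m
FS = 312.0 / 131.2 = 2.378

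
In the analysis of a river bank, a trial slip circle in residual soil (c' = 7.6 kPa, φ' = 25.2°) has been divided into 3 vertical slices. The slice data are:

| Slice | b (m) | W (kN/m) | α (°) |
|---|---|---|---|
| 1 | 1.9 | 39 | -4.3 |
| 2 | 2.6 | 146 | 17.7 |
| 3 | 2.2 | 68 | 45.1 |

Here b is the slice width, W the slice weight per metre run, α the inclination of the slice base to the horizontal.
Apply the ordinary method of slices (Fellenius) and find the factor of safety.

Ordinary method of slices: FS = Σ[c'·Δl_i + (W_i cosα_i)·tanφ'] / Σ W_i sinα_i, with Δl_i = b_i / cosα_i.
Slice 1: Δl = 1.9/cos(-4.3°) = 1.905 m; N'_1 = 39·cos(-4.3°) = 38.9; c'Δl = 14.48; W sinα = -2.9
Slice 2: Δl = 2.6/cos17.7° = 2.729 m; N'_2 = 146·cos17.7° = 139.1; c'Δl = 20.74; W sinα = 44.4
Slice 3: Δl = 2.2/cos45.1° = 3.117 m; N'_3 = 68·cos45.1° = 48.0; c'Δl = 23.69; W sinα = 48.2
Σc'Δl = 58.9 kN/m; ΣN' = 226.0 kN/m; ΣW sinα = 89.6 kN/m
Resisting = 58.9 + 226.0·tan25.2° = 58.9 + 106.3 = 165.2 kN/m
FS = 165.2 / 89.6 = 1.844

FS = 1.84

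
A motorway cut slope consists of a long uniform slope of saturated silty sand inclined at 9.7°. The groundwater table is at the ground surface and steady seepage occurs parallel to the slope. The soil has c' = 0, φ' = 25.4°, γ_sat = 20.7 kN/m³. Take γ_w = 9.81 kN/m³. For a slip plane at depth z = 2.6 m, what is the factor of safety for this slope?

With seepage parallel to the slope and the water table at the surface, the effective normal stress on the slip plane uses the buoyant unit weight γ' = γ_sat − γ_w while the driving shear stress uses γ_sat:
FS = [c' + γ' z cos²β tanφ'] / [γ_sat z sinβ cosβ]
(For c' = 0 this reduces to FS = (γ'/γ_sat)·tanφ'/tanβ.)
γ' = 20.7 − 9.81 = 10.89 kN/m³
Numerator = 0.0 + 10.89·2.6·cos²9.7°·tan25.4° = 0.0 + 10.89·2.6·0.9716·0.4748 = 13.063 kPa
Denominator = 20.7·2.6·sin9.7°·cos9.7° = 20.7·2.6·0.1685·0.9857 = 8.938 kPa
FS = 13.063 / 8.938 = 1.461

FS = 1.46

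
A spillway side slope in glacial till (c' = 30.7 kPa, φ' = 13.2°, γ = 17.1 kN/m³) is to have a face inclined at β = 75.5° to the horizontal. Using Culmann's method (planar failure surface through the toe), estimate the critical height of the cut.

H_c = 12.65 m

Culmann's analysis gives the critical failure plane at α_cr = (β + φ')/2 = (75.5 + 13.2)/2 = 44.4°, and the critical height
H_c = (4c'/γ) · sinβ cosφ' / [1 − cos(β − φ')]
    = (4·30.7/17.1) · sin75.5°·cos13.2° / [1 − cos(62.3°)]
    = 7.181 · 0.9681·0.9736 / [1 − 0.4648]
    = 7.181 · 0.9426 / 0.5352
    = 12.65 m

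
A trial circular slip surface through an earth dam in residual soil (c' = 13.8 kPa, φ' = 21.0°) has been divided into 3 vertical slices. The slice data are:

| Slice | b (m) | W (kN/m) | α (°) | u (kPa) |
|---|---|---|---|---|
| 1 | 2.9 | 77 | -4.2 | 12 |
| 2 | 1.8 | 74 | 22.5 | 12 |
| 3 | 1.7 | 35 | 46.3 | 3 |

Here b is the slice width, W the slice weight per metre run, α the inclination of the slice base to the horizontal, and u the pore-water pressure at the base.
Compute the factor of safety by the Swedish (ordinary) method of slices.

Ordinary method of slices: FS = Σ[c'·Δl_i + (W_i cosα_i − u_i·Δl_i)·tanφ'] / Σ W_i sinα_i, with Δl_i = b_i / cosα_i.
Slice 1: Δl = 2.9/cos(-4.2°) = 2.908 m; N'_1 = 77·cos(-4.2°) − 12·2.908 = 41.9; c'Δl = 40.13; W sinα = -5.6
Slice 2: Δl = 1.8/cos22.5° = 1.948 m; N'_2 = 74·cos22.5° − 12·1.948 = 45.0; c'Δl = 26.89; W sinα = 28.3
Slice 3: Δl = 1.7/cos46.3° = 2.461 m; N'_3 = 35·cos46.3° − 3·2.461 = 16.8; c'Δl = 33.96; W sinα = 25.3
Σc'Δl = 101.0 kN/m; ΣN' = 103.7 kN/m; ΣW sinα = 48.0 kN/m
Resisting = 101.0 + 103.7·tan21.0° = 101.0 + 39.8 = 140.8 kN/m
FS = 140.8 / 48.0 = 2.934

FS = 2.93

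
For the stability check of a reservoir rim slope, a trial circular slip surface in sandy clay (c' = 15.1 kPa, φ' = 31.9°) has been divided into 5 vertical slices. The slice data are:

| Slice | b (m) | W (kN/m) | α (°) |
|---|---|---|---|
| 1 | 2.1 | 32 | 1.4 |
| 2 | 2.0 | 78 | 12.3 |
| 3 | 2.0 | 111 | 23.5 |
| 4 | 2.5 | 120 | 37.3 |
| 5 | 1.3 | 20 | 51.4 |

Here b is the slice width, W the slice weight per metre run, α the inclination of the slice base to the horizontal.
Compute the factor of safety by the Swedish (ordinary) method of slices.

Ordinary method of slices: FS = Σ[c'·Δl_i + (W_i cosα_i)·tanφ'] / Σ W_i sinα_i, with Δl_i = b_i / cosα_i.
Slice 1: Δl = 2.1/cos1.4° = 2.101 m; N'_1 = 32·cos1.4° = 32.0; c'Δl = 31.72; W sinα = 0.8
Slice 2: Δl = 2.0/cos12.3° = 2.047 m; N'_2 = 78·cos12.3° = 76.2; c'Δl = 30.91; W sinα = 16.6
Slice 3: Δl = 2.0/cos23.5° = 2.181 m; N'_3 = 111·cos23.5° = 101.8; c'Δl = 32.93; W sinα = 44.3
Slice 4: Δl = 2.5/cos37.3° = 3.143 m; N'_4 = 120·cos37.3° = 95.5; c'Δl = 47.46; W sinα = 72.7
Slice 5: Δl = 1.3/cos51.4° = 2.084 m; N'_5 = 20·cos51.4° = 12.5; c'Δl = 31.46; W sinα = 15.6
Σc'Δl = 174.5 kN/m; ΣN' = 317.9 kN/m; ΣW sinα = 150.0 kN/m
Resisting = 174.5 + 317.9·tan31.9° = 174.5 + 197.9 = 372.4 kN/m
FS = 372.4 / 150.0 = 2.482

FS = 2.48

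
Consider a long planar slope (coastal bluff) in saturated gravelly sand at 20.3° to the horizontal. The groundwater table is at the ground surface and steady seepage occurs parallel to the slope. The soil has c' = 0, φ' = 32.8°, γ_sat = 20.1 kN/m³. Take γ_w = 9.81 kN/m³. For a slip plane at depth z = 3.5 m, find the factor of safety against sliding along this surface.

With seepage parallel to the slope and the water table at the surface, the effective normal stress on the slip plane uses the buoyant unit weight γ' = γ_sat − γ_w while the driving shear stress uses γ_sat:
FS = [c' + γ' z cos²β tanφ'] / [γ_sat z sinβ cosβ]
(For c' = 0 this reduces to FS = (γ'/γ_sat)·tanφ'/tanβ.)
γ' = 20.1 − 9.81 = 10.29 kN/m³
Numerator = 0.0 + 10.29·3.5·cos²20.3°·tan32.8° = 0.0 + 10.29·3.5·0.8796·0.6445 = 20.416 kPa
Denominator = 20.1·3.5·sin20.3°·cos20.3° = 20.1·3.5·0.3469·0.9379 = 22.891 kPa
FS = 20.416 / 22.891 = 0.892

FS = 0.89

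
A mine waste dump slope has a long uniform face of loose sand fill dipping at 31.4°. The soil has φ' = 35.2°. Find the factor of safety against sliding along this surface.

For a dry cohesionless infinite slope the factor of safety is FS = tanφ' / tanβ.
FS = tan35.2° / tan31.4° = 0.7054 / 0.6104 = 1.156

FS = 1.16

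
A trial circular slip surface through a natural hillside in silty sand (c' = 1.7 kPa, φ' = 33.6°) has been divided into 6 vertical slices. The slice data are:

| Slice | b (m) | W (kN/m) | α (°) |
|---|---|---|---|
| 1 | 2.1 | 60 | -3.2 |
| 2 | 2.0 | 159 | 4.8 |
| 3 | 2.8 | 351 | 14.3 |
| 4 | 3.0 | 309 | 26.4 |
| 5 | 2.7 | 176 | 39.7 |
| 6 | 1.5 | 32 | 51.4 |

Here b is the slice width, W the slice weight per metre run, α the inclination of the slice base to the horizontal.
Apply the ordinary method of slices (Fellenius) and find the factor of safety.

FS = 1.85

Ordinary method of slices: FS = Σ[c'·Δl_i + (W_i cosα_i)·tanφ'] / Σ W_i sinα_i, with Δl_i = b_i / cosα_i.
Slice 1: Δl = 2.1/cos(-3.2°) = 2.103 m; N'_1 = 60·cos(-3.2°) = 59.9; c'Δl = 3.58; W sinα = -3.3
Slice 2: Δl = 2.0/cos4.8° = 2.007 m; N'_2 = 159·cos4.8° = 158.4; c'Δl = 3.41; W sinα = 13.3
Slice 3: Δl = 2.8/cos14.3° = 2.890 m; N'_3 = 351·cos14.3° = 340.1; c'Δl = 4.91; W sinα = 86.7
Slice 4: Δl = 3.0/cos26.4° = 3.349 m; N'_4 = 309·cos26.4° = 276.8; c'Δl = 5.69; W sinα = 137.4
Slice 5: Δl = 2.7/cos39.7° = 3.509 m; N'_5 = 176·cos39.7° = 135.4; c'Δl = 5.97; W sinα = 112.4
Slice 6: Δl = 1.5/cos51.4° = 2.404 m; N'_6 = 32·cos51.4° = 20.0; c'Δl = 4.09; W sinα = 25.0
Σc'Δl = 27.6 kN/m; ΣN' = 990.6 kN/m; ΣW sinα = 371.5 kN/m
Resisting = 27.6 + 990.6·tan33.6° = 27.6 + 658.2 = 685.8 kN/m
FS = 685.8 / 371.5 = 1.846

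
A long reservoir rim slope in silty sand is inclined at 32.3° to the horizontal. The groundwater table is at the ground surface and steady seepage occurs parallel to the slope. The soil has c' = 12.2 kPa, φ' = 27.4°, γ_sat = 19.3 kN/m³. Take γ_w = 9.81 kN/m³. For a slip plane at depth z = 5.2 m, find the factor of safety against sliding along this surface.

FS = 0.67

With seepage parallel to the slope and the water table at the surface, the effective normal stress on the slip plane uses the buoyant unit weight γ' = γ_sat − γ_w while the driving shear stress uses γ_sat:
FS = [c' + γ' z cos²β tanφ'] / [γ_sat z sinβ cosβ]
γ' = 19.3 − 9.81 = 9.49 kN/m³
Numerator = 12.2 + 9.49·5.2·cos²32.3°·tan27.4° = 12.2 + 9.49·5.2·0.7145·0.5184 = 30.476 kPa
Denominator = 19.3·5.2·sin32.3°·cos32.3° = 19.3·5.2·0.5344·0.8453 = 45.329 kPa
FS = 30.476 / 45.329 = 0.672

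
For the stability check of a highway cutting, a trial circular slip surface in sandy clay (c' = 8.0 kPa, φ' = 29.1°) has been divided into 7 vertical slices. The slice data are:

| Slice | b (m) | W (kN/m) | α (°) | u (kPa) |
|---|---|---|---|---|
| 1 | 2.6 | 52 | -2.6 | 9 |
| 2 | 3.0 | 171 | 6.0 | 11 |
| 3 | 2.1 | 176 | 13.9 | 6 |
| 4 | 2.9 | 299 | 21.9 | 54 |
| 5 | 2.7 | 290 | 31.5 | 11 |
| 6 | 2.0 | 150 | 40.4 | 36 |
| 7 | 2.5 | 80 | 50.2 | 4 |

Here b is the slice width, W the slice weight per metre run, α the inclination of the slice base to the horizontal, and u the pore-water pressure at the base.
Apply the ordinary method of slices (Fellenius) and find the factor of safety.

Ordinary method of slices: FS = Σ[c'·Δl_i + (W_i cosα_i − u_i·Δl_i)·tanφ'] / Σ W_i sinα_i, with Δl_i = b_i / cosα_i.
Slice 1: Δl = 2.6/cos(-2.6°) = 2.603 m; N'_1 = 52·cos(-2.6°) − 9·2.603 = 28.5; c'Δl = 20.82; W sinα = -2.4
Slice 2: Δl = 3.0/cos6.0° = 3.017 m; N'_2 = 171·cos6.0° − 11·3.017 = 136.9; c'Δl = 24.13; W sinα = 17.9
Slice 3: Δl = 2.1/cos13.9° = 2.163 m; N'_3 = 176·cos13.9° − 6·2.163 = 157.9; c'Δl = 17.31; W sinα = 42.3
Slice 4: Δl = 2.9/cos21.9° = 3.126 m; N'_4 = 299·cos21.9° − 54·3.126 = 108.6; c'Δl = 25.00; W sinα = 111.5
Slice 5: Δl = 2.7/cos31.5° = 3.167 m; N'_5 = 290·cos31.5° − 11·3.167 = 212.4; c'Δl = 25.33; W sinα = 151.5
Slice 6: Δl = 2.0/cos40.4° = 2.626 m; N'_6 = 150·cos40.4° − 36·2.626 = 19.7; c'Δl = 21.01; W sinα = 97.2
Slice 7: Δl = 2.5/cos50.2° = 3.906 m; N'_7 = 80·cos50.2° − 4·3.906 = 35.6; c'Δl = 31.24; W sinα = 61.5
Σc'Δl = 164.9 kN/m; ΣN' = 699.6 kN/m; ΣW sinα = 479.5 kN/m
Resisting = 164.9 + 699.6·tan29.1° = 164.9 + 389.4 = 554.3 kN/m
FS = 554.3 / 479.5 = 1.156

FS = 1.16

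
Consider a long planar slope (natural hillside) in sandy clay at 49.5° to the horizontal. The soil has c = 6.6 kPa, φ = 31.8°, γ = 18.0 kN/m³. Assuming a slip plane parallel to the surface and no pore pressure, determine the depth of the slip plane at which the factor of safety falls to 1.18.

Setting FS = 1.18 in FS = [c + γz cos²β tanφ] / [γz sinβ cosβ] and solving for z:
z = c / [γ cosβ (FS·sinβ − cosβ·tanφ)]
  = 6.6 / [18.0·cos49.5°·(1.18·sin49.5° − cos49.5°·tan31.8°)]
  = 6.6 / [18.0·0.6494·(1.18·0.7604 − 0.6494·0.6200)]
  = 6.6 / 5.7820 = 1.141 m

z = 1.14 m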